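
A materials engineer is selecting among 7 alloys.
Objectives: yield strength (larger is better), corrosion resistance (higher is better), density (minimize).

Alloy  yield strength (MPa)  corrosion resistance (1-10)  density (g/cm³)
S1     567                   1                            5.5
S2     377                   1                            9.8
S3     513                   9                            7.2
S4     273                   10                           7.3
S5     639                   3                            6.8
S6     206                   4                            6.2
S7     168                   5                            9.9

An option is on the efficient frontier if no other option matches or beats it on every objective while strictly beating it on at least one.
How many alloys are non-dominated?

S1: not dominated (best density).
S2: dominated by S1 (yield strength 567≥377, corrosion resistance 1≥1, density 5.5≤9.8).
S3: not dominated.
S4: not dominated (best corrosion resistance).
S5: not dominated (best yield strength).
S6: not dominated.
S7: dominated by S3 (yield strength 513≥168, corrosion resistance 9≥5, density 7.2≤9.9).
Pareto-optimal: S1, S3, S4, S5, S6 → 5.

5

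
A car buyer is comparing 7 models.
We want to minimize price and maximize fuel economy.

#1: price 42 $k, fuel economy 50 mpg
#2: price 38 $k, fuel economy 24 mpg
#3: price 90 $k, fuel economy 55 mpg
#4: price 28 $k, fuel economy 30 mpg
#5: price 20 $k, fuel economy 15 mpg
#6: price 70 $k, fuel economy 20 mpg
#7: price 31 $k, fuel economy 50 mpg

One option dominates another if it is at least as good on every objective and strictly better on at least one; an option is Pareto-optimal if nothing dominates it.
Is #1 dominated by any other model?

#7 vs #1: price 31≤42, fuel economy 50≥50 — #7 is at least as good on every objective and strictly better on at least one, so #7 dominates #1.

Yes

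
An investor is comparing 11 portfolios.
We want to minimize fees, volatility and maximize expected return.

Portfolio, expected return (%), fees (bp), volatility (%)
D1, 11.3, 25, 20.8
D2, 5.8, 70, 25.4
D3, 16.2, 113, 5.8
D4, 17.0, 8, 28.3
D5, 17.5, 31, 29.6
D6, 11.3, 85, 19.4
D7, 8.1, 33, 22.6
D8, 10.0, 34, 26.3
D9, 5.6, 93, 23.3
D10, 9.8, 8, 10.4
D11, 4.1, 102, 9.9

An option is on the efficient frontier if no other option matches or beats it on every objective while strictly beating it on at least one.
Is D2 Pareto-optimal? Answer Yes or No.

No

D1 vs D2: expected return 11.3≥5.8, fees 25≤70, volatility 20.8≤25.4 — D1 is at least as good on every objective and strictly better on at least one, so D1 dominates D2.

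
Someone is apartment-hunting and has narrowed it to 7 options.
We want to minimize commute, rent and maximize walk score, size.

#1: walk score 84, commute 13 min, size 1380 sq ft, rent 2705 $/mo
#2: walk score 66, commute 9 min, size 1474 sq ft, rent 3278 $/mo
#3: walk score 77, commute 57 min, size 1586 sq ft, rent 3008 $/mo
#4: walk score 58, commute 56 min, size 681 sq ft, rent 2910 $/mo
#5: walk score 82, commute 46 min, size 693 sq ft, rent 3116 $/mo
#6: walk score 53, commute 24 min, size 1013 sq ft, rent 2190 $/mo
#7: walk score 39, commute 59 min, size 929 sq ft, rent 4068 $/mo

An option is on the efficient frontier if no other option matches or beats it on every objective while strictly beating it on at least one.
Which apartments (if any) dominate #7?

#1: walk score 84≥39, commute 13≤59, size 1380≥929, rent 2705≤4068 — dominates #7.
#2: walk score 66≥39, commute 9≤59, size 1474≥929, rent 3278≤4068 — dominates #7.
#3: walk score 77≥39, commute 57≤59, size 1586≥929, rent 3008≤4068 — dominates #7.
#6: walk score 53≥39, commute 24≤59, size 1013≥929, rent 2190≤4068 — dominates #7.
Others (#4, #5) are each worse than #7 on at least one objective.

#1, #2, #3, #6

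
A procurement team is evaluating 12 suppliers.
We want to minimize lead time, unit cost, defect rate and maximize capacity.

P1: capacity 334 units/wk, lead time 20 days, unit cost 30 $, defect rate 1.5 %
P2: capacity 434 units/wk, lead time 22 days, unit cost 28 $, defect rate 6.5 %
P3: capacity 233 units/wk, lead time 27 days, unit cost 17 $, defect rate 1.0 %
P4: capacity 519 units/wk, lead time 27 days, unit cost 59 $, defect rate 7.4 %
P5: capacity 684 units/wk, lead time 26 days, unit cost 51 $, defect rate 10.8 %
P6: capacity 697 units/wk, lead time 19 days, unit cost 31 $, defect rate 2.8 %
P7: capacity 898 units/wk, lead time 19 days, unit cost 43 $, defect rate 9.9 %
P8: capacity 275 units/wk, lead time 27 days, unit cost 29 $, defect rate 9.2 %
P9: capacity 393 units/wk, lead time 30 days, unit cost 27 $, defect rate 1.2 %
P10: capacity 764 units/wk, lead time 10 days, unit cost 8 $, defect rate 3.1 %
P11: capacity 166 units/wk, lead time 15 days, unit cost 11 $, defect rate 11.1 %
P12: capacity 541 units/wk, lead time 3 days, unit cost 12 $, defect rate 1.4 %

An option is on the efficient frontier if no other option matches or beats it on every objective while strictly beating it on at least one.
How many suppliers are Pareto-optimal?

6

P1: dominated by P12 (capacity 541≥334, lead time 3≤20, unit cost 12≤30, defect rate 1.4≤1.5).
P2: dominated by P10 (capacity 764≥434, lead time 10≤22, unit cost 8≤28, defect rate 3.1≤6.5).
P3: not dominated (best defect rate).
P4: dominated by P6 (capacity 697≥519, lead time 19≤27, unit cost 31≤59, defect rate 2.8≤7.4).
P5: dominated by P6 (capacity 697≥684, lead time 19≤26, unit cost 31≤51, defect rate 2.8≤10.8).
P6: not dominated.
P7: not dominated (best capacity).
P8: dominated by P2 (capacity 434≥275, lead time 22≤27, unit cost 28≤29, defect rate 6.5≤9.2).
P9: not dominated.
P10: not dominated (best unit cost).
P11: dominated by P10 (capacity 764≥166, lead time 10≤15, unit cost 8≤11, defect rate 3.1≤11.1).
P12: not dominated (best lead time).
Pareto-optimal: P3, P6, P7, P9, P10, P12 → 6.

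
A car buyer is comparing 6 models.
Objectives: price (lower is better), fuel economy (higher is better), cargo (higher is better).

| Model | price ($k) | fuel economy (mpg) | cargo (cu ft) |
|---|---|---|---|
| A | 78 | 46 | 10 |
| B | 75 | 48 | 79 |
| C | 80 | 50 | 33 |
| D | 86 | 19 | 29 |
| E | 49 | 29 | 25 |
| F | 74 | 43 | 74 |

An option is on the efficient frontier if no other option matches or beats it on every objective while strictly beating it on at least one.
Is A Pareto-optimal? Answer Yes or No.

No

B vs A: price 75≤78, fuel economy 48≥46, cargo 79≥10 — B is at least as good on every objective and strictly better on at least one, so B dominates A.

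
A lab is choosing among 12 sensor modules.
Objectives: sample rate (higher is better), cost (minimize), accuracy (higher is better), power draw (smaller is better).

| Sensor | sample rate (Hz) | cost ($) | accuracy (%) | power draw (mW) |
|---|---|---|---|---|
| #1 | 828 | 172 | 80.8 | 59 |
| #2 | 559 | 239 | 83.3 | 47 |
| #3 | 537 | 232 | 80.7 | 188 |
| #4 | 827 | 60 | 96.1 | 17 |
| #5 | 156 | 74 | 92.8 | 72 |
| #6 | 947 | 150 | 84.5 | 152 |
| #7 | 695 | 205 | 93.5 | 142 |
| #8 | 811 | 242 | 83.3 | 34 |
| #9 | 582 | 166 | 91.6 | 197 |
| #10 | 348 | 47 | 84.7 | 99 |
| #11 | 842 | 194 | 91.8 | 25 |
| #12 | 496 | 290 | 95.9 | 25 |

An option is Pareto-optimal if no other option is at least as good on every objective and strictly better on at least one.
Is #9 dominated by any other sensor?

#4 vs #9: sample rate 827≥582, cost 60≤166, accuracy 96.1≥91.6, power draw 17≤197 — #4 is at least as good on every objective and strictly better on at least one, so #4 dominates #9.

Yes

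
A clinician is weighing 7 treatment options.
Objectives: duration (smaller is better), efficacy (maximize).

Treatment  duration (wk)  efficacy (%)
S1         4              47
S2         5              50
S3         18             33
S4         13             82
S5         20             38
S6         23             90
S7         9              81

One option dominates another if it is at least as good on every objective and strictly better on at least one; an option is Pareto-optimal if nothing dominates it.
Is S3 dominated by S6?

S6 vs S3: S6 is worse on duration (23 vs 18), so it does not dominate S3.

No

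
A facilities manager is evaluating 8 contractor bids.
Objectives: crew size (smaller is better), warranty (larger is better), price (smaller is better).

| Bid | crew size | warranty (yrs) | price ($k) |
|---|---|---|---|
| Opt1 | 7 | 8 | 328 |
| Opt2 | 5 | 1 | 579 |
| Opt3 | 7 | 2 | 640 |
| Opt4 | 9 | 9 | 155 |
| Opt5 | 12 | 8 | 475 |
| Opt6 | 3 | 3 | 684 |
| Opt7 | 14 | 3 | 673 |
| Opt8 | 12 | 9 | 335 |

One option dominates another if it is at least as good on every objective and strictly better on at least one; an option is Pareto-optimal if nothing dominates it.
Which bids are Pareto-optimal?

Opt1: not dominated.
Opt2: not dominated.
Opt3: dominated by Opt1 (crew size 7≤7, warranty 8≥2, price 328≤640).
Opt4: not dominated (best price).
Opt5: dominated by Opt1 (crew size 7≤12, warranty 8≥8, price 328≤475).
Opt6: not dominated (best crew size).
Opt7: dominated by Opt1 (crew size 7≤14, warranty 8≥3, price 328≤673).
Opt8: dominated by Opt4 (crew size 9≤12, warranty 9≥9, price 155≤335).

Opt1, Opt2, Opt4, Opt6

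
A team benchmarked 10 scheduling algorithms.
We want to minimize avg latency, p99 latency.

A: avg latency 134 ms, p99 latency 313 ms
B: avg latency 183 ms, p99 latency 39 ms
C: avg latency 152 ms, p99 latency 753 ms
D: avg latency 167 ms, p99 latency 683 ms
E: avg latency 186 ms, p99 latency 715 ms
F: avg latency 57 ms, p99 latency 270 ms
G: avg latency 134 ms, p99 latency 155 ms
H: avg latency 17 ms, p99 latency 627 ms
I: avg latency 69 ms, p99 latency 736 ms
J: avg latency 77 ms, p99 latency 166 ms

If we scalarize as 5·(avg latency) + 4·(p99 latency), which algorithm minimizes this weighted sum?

J

A: 5·134 + 4·313 = 1922
B: 5·183 + 4·39 = 1071
C: 5·152 + 4·753 = 3772
D: 5·167 + 4·683 = 3567
E: 5·186 + 4·715 = 3790
F: 5·57 + 4·270 = 1365
G: 5·134 + 4·155 = 1290
H: 5·17 + 4·627 = 2593
I: 5·69 + 4·736 = 3289
J: 5·77 + 4·166 = 1049
Lowest: J at 1049.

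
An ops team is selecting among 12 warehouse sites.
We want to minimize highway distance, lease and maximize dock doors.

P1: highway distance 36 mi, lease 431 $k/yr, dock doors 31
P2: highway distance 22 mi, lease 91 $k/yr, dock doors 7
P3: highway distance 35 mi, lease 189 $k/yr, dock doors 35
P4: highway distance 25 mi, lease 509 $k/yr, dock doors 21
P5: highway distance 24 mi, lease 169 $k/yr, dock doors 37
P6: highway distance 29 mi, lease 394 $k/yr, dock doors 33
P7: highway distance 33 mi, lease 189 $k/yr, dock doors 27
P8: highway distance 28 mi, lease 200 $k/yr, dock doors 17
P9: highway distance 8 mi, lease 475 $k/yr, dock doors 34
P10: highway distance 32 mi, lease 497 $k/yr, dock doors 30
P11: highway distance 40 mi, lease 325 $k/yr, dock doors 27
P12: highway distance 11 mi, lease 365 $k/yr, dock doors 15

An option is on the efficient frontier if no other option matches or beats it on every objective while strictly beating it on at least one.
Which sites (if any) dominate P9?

none

P1: worse on highway distance (36 vs 8).
P2: worse on highway distance (22 vs 8).
P3: worse on highway distance (35 vs 8).
P4: worse on highway distance (25 vs 8).
P5: worse on highway distance (24 vs 8).
P6: worse on highway distance (29 vs 8).
P7: worse on highway distance (33 vs 8).
P8: worse on highway distance (28 vs 8).
P10: worse on highway distance (32 vs 8).
P11: worse on highway distance (40 vs 8).
P12: worse on highway distance (11 vs 8).
No option dominates P9.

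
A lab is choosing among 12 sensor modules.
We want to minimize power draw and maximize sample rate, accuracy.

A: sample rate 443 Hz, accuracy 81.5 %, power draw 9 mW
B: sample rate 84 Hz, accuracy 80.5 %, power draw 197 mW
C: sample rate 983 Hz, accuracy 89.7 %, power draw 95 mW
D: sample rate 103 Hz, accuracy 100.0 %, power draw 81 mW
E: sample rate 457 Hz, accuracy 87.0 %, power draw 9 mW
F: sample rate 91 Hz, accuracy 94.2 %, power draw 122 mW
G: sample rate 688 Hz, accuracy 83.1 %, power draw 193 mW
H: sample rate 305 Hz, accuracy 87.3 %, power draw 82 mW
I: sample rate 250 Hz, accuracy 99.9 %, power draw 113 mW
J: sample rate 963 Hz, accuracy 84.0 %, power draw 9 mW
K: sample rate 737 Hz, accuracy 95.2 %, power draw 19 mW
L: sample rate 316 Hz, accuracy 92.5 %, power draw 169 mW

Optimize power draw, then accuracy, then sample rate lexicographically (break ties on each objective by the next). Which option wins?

E

First minimize power draw: best is 9, kept {A, E, J}.
Then maximize accuracy: best is 87.0, kept {E}.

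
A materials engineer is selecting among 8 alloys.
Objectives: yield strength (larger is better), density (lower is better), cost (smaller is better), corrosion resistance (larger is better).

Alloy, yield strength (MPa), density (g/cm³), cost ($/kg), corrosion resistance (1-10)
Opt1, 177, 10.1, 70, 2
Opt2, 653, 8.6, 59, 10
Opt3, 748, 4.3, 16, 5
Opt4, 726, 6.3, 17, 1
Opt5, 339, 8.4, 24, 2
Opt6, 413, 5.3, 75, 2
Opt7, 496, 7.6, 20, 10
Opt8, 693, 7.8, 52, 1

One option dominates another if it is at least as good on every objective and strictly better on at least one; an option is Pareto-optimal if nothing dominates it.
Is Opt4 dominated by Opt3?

Yes

Opt3 vs Opt4: yield strength 748≥726, density 4.3≤6.3, cost 16≤17, corrosion resistance 5≥1 — Opt3 is at least as good on every objective with at least one strict improvement.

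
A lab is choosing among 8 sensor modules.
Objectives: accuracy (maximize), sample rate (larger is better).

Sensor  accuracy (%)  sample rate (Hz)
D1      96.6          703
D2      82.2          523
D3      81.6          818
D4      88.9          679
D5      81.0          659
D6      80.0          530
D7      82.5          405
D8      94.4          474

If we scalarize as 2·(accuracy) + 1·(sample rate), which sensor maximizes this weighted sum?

D3

D1: 2·96.6 + 1·703 = 896.2
D2: 2·82.2 + 1·523 = 687.4
D3: 2·81.6 + 1·818 = 981.2
D4: 2·88.9 + 1·679 = 856.8
D5: 2·81.0 + 1·659 = 821.0
D6: 2·80.0 + 1·530 = 690.0
D7: 2·82.5 + 1·405 = 570.0
D8: 2·94.4 + 1·474 = 662.8
Highest: D3 at 981.2.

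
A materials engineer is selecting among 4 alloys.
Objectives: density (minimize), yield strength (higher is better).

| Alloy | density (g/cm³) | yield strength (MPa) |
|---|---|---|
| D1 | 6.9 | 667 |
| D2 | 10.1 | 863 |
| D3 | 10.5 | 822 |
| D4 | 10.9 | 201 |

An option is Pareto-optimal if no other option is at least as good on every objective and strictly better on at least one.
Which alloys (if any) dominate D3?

D2: density 10.1≤10.5, yield strength 863≥822 — dominates D3.
Others (D1, D4) are each worse than D3 on at least one objective.

D2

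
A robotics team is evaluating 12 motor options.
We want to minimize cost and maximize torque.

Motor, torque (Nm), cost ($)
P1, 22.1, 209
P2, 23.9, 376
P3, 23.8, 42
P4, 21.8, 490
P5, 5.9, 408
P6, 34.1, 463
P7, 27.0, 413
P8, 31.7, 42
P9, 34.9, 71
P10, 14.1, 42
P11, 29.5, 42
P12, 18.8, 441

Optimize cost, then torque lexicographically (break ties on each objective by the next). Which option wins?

First minimize cost: best is 42, kept {P3, P8, P10, P11}.
Then maximize torque: best is 31.7, kept {P8}.

P8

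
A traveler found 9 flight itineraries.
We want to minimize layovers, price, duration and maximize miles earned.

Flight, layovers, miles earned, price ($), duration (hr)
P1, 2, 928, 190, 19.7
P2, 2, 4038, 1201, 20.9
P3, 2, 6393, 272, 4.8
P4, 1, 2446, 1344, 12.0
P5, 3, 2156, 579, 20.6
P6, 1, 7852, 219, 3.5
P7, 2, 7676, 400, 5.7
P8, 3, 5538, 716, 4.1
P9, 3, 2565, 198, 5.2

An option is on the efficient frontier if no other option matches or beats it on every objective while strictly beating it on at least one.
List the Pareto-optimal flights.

P1: not dominated (best price).
P2: dominated by P3 (layovers 2≤2, miles earned 6393≥4038, price 272≤1201, duration 4.8≤20.9).
P3: dominated by P6 (layovers 1≤2, miles earned 7852≥6393, price 219≤272, duration 3.5≤4.8).
P4: dominated by P6 (layovers 1≤1, miles earned 7852≥2446, price 219≤1344, duration 3.5≤12.0).
P5: dominated by P3 (layovers 2≤3, miles earned 6393≥2156, price 272≤579, duration 4.8≤20.6).
P6: not dominated (best miles earned).
P7: dominated by P6 (layovers 1≤2, miles earned 7852≥7676, price 219≤400, duration 3.5≤5.7).
P8: dominated by P6 (layovers 1≤3, miles earned 7852≥5538, price 219≤716, duration 3.5≤4.1).
P9: not dominated.

P1, P6, P9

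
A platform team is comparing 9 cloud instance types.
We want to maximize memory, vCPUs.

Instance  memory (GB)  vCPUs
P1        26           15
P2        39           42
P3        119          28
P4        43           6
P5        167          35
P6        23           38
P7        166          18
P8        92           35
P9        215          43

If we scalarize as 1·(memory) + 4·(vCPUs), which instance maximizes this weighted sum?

P1: 1·26 + 4·15 = 86
P2: 1·39 + 4·42 = 207
P3: 1·119 + 4·28 = 231
P4: 1·43 + 4·6 = 67
P5: 1·167 + 4·35 = 307
P6: 1·23 + 4·38 = 175
P7: 1·166 + 4·18 = 238
P8: 1·92 + 4·35 = 232
P9: 1·215 + 4·43 = 387
Highest: P9 at 387.

P9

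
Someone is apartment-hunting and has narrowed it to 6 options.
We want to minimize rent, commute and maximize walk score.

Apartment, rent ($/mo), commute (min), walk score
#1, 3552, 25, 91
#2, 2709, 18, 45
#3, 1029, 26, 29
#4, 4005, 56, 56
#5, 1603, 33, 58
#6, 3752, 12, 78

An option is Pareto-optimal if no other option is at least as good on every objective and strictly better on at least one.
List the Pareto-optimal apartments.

#1: not dominated (best walk score).
#2: not dominated.
#3: not dominated (best rent).
#4: dominated by #1 (rent 3552≤4005, commute 25≤56, walk score 91≥56).
#5: not dominated.
#6: not dominated (best commute).

#1, #2, #3, #5, #6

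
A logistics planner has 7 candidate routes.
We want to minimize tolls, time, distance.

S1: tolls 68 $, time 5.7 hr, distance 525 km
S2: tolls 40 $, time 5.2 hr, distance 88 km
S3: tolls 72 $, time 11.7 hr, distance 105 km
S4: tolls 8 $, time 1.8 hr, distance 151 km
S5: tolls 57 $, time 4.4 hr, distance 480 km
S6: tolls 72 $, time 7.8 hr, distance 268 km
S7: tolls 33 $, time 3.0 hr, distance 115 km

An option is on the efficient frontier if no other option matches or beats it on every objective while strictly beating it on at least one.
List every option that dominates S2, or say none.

none

S1: worse on tolls (68 vs 40).
S3: worse on tolls (72 vs 40).
S4: worse on distance (151 vs 88).
S5: worse on tolls (57 vs 40).
S6: worse on tolls (72 vs 40).
S7: worse on distance (115 vs 88).
No option dominates S2.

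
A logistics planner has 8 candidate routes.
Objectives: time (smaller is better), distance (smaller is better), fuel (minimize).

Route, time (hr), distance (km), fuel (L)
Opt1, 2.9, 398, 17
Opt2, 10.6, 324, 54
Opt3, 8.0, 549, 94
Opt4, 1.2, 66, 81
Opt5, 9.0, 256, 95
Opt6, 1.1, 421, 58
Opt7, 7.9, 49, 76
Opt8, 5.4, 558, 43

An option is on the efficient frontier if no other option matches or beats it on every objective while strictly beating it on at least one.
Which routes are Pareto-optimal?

Opt1: not dominated (best fuel).
Opt2: not dominated.
Opt3: dominated by Opt1 (time 2.9≤8.0, distance 398≤549, fuel 17≤94).
Opt4: not dominated.
Opt5: dominated by Opt4 (time 1.2≤9.0, distance 66≤256, fuel 81≤95).
Opt6: not dominated (best time).
Opt7: not dominated (best distance).
Opt8: dominated by Opt1 (time 2.9≤5.4, distance 398≤558, fuel 17≤43).

Opt1, Opt2, Opt4, Opt6, Opt7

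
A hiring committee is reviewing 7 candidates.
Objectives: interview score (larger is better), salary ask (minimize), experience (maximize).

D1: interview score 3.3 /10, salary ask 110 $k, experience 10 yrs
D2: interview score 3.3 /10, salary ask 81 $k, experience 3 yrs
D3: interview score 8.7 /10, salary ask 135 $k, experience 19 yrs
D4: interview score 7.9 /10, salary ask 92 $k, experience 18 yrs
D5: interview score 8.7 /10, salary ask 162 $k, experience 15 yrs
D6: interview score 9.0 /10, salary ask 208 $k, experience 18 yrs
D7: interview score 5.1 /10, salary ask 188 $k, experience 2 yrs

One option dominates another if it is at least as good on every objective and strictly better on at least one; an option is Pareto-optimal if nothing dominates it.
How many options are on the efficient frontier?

4

D1: dominated by D4 (interview score 7.9≥3.3, salary ask 92≤110, experience 18≥10).
D2: not dominated (best salary ask).
D3: not dominated (best experience).
D4: not dominated.
D5: dominated by D3 (interview score 8.7≥8.7, salary ask 135≤162, experience 19≥15).
D6: not dominated (best interview score).
D7: dominated by D3 (interview score 8.7≥5.1, salary ask 135≤188, experience 19≥2).
Pareto-optimal: D2, D3, D4, D6 → 4.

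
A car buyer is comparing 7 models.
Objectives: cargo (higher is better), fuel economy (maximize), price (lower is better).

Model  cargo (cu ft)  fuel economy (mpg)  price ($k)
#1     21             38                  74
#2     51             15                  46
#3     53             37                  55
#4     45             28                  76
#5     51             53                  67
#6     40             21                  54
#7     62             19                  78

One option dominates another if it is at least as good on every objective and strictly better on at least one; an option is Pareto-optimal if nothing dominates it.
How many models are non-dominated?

5

#1: dominated by #5 (cargo 51≥21, fuel economy 53≥38, price 67≤74).
#2: not dominated (best price).
#3: not dominated.
#4: dominated by #3 (cargo 53≥45, fuel economy 37≥28, price 55≤76).
#5: not dominated (best fuel economy).
#6: not dominated.
#7: not dominated (best cargo).
Pareto-optimal: #2, #3, #5, #6, #7 → 5.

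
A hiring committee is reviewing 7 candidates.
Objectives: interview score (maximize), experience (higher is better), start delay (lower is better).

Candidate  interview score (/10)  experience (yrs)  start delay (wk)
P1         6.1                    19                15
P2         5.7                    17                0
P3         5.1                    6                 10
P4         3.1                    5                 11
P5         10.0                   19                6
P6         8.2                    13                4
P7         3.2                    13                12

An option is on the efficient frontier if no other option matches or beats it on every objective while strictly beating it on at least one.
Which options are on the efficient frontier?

P1: dominated by P5 (interview score 10.0≥6.1, experience 19≥19, start delay 6≤15).
P2: not dominated (best start delay).
P3: dominated by P2 (interview score 5.7≥5.1, experience 17≥6, start delay 0≤10).
P4: dominated by P2 (interview score 5.7≥3.1, experience 17≥5, start delay 0≤11).
P5: not dominated (best interview score).
P6: not dominated.
P7: dominated by P2 (interview score 5.7≥3.2, experience 17≥13, start delay 0≤12).

P2, P5, P6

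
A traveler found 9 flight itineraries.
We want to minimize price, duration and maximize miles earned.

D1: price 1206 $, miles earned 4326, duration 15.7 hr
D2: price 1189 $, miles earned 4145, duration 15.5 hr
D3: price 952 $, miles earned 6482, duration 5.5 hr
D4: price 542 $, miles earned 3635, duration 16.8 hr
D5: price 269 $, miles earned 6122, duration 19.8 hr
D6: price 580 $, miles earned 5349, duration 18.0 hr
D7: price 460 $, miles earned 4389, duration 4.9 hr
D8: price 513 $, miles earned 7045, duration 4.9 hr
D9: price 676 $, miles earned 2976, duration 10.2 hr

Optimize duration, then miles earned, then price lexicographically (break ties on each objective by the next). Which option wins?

D8

First minimize duration: best is 4.9, kept {D7, D8}.
Then maximize miles earned: best is 7045, kept {D8}.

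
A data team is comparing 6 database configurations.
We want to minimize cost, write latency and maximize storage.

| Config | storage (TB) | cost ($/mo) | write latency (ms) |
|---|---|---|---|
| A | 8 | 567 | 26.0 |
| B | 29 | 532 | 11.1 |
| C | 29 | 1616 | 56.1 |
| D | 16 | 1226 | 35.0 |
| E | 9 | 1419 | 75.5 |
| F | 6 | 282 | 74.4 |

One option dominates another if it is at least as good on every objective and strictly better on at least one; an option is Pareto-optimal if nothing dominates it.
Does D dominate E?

D vs E: storage 16≥9, cost 1226≤1419, write latency 35.0≤75.5 — D is at least as good on every objective with at least one strict improvement.

Yes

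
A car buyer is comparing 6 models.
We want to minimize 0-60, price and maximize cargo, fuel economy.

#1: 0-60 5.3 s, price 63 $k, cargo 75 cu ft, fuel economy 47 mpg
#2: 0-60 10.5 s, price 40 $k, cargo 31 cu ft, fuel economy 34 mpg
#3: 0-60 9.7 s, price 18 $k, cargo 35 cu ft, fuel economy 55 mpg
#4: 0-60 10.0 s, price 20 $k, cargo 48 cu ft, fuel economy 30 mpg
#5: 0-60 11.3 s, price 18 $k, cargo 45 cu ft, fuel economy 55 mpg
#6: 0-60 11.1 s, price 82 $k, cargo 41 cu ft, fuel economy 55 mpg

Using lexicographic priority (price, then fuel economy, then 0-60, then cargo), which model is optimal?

#3

First minimize price: best is 18, kept {#3, #5}.
Then maximize fuel economy: best is 55, kept {#3, #5}.
Then minimize 0-60: best is 9.7, kept {#3}.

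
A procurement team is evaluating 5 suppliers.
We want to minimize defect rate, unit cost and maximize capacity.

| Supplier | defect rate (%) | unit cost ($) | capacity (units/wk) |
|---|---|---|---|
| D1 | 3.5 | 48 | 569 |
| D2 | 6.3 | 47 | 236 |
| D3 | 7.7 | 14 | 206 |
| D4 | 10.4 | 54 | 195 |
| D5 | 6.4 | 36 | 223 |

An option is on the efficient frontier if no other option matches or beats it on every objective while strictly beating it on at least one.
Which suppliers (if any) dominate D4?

D1: defect rate 3.5≤10.4, unit cost 48≤54, capacity 569≥195 — dominates D4.
D2: defect rate 6.3≤10.4, unit cost 47≤54, capacity 236≥195 — dominates D4.
D3: defect rate 7.7≤10.4, unit cost 14≤54, capacity 206≥195 — dominates D4.
D5: defect rate 6.4≤10.4, unit cost 36≤54, capacity 223≥195 — dominates D4.

D1, D2, D3, D5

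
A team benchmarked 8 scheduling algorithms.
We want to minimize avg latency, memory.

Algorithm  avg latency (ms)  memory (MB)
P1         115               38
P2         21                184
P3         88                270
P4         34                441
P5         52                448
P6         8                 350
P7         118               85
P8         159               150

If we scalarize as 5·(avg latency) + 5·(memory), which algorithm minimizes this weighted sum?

P1: 5·115 + 5·38 = 765
P2: 5·21 + 5·184 = 1025
P3: 5·88 + 5·270 = 1790
P4: 5·34 + 5·441 = 2375
P5: 5·52 + 5·448 = 2500
P6: 5·8 + 5·350 = 1790
P7: 5·118 + 5·85 = 1015
P8: 5·159 + 5·150 = 1545
Lowest: P1 at 765.

P1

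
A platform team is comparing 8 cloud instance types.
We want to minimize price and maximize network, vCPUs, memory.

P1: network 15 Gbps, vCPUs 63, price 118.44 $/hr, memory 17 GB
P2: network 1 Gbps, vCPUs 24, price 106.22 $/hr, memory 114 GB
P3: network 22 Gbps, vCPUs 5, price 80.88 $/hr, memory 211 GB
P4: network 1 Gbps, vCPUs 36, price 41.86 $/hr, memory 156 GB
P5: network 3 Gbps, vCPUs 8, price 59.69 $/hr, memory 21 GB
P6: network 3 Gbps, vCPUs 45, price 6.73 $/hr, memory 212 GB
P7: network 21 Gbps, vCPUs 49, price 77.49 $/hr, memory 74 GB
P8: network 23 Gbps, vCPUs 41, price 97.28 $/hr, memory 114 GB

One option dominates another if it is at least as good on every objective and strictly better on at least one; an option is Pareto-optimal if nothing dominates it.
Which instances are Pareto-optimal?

P1, P3, P6, P7, P8

P1: not dominated (best vCPUs).
P2: dominated by P4 (network 1≥1, vCPUs 36≥24, price 41.86≤106.22, memory 156≥114).
P3: not dominated.
P4: dominated by P6 (network 3≥1, vCPUs 45≥36, price 6.73≤41.86, memory 212≥156).
P5: dominated by P6 (network 3≥3, vCPUs 45≥8, price 6.73≤59.69, memory 212≥21).
P6: not dominated (best price).
P7: not dominated.
P8: not dominated (best network).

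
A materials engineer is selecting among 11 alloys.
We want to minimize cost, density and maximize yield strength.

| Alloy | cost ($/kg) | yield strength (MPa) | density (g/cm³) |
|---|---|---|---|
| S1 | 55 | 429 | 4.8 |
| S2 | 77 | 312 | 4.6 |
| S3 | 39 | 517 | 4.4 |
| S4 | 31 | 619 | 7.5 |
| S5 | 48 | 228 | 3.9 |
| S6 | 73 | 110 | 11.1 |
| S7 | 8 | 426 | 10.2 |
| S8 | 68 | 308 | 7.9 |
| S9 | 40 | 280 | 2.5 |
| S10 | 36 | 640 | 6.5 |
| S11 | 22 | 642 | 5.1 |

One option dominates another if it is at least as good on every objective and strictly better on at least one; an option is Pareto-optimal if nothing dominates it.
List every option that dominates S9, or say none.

S1: worse on cost (55 vs 40).
S2: worse on cost (77 vs 40).
S3: worse on density (4.4 vs 2.5).
S4: worse on density (7.5 vs 2.5).
S5: worse on cost (48 vs 40).
S6: worse on cost (73 vs 40).
S7: worse on density (10.2 vs 2.5).
S8: worse on cost (68 vs 40).
S10: worse on density (6.5 vs 2.5).
S11: worse on density (5.1 vs 2.5).
No option dominates S9.

none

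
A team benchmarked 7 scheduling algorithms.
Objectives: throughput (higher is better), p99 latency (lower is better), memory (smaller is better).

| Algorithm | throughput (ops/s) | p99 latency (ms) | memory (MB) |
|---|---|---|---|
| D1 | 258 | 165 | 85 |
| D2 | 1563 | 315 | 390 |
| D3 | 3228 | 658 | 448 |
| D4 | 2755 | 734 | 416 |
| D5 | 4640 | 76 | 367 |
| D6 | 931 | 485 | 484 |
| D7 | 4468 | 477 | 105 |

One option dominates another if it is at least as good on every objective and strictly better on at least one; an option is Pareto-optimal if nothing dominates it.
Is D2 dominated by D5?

Yes

D5 vs D2: throughput 4640≥1563, p99 latency 76≤315, memory 367≤390 — D5 is at least as good on every objective with at least one strict improvement.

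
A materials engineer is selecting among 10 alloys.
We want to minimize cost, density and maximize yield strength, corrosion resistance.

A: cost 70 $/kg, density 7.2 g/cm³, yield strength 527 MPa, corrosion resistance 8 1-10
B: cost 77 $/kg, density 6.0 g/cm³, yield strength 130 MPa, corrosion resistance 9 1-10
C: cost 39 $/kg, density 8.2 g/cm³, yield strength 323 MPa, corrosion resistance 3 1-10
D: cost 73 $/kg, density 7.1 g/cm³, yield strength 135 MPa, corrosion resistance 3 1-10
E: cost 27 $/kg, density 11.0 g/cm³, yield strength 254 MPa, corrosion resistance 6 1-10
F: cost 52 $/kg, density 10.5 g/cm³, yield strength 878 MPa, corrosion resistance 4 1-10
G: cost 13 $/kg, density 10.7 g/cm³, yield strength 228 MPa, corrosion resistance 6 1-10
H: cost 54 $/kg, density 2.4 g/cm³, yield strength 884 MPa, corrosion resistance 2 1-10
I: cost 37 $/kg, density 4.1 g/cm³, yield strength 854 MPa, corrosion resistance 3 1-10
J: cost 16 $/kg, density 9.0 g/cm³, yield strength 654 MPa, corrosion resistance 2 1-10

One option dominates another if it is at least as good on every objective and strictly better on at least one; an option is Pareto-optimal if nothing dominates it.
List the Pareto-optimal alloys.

A, B, E, F, G, H, I, J

A: not dominated.
B: not dominated (best corrosion resistance).
C: dominated by I (cost 37≤39, density 4.1≤8.2, yield strength 854≥323, corrosion resistance 3≥3).
D: dominated by I (cost 37≤73, density 4.1≤7.1, yield strength 854≥135, corrosion resistance 3≥3).
E: not dominated.
F: not dominated.
G: not dominated (best cost).
H: not dominated (best density).
I: not dominated.
J: not dominated.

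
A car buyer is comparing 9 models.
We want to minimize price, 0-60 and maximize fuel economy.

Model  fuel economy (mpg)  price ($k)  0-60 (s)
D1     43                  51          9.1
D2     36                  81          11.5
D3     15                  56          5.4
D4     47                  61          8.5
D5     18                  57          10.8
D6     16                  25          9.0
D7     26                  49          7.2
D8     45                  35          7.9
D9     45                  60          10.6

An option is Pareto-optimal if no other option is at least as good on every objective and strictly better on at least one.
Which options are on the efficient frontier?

D1: dominated by D8 (fuel economy 45≥43, price 35≤51, 0-60 7.9≤9.1).
D2: dominated by D1 (fuel economy 43≥36, price 51≤81, 0-60 9.1≤11.5).
D3: not dominated (best 0-60).
D4: not dominated (best fuel economy).
D5: dominated by D1 (fuel economy 43≥18, price 51≤57, 0-60 9.1≤10.8).
D6: not dominated (best price).
D7: not dominated.
D8: not dominated.
D9: dominated by D8 (fuel economy 45≥45, price 35≤60, 0-60 7.9≤10.6).

D3, D4, D6, D7, D8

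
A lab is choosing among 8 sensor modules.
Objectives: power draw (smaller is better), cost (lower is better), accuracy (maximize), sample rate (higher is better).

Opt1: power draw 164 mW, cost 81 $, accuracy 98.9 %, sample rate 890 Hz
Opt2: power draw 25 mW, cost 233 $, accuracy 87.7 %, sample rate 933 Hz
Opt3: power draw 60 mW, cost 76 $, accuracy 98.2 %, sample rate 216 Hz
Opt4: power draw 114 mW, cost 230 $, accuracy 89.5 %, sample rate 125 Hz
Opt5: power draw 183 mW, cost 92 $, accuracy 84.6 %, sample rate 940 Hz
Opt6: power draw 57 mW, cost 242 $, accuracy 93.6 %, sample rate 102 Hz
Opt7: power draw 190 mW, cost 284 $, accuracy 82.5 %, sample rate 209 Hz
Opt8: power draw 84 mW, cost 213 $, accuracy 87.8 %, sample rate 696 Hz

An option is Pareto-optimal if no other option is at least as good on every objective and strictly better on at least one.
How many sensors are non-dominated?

6

Opt1: not dominated (best accuracy).
Opt2: not dominated (best power draw).
Opt3: not dominated (best cost).
Opt4: dominated by Opt3 (power draw 60≤114, cost 76≤230, accuracy 98.2≥89.5, sample rate 216≥125).
Opt5: not dominated (best sample rate).
Opt6: not dominated.
Opt7: dominated by Opt1 (power draw 164≤190, cost 81≤284, accuracy 98.9≥82.5, sample rate 890≥209).
Opt8: not dominated.
Pareto-optimal: Opt1, Opt2, Opt3, Opt5, Opt6, Opt8 → 6.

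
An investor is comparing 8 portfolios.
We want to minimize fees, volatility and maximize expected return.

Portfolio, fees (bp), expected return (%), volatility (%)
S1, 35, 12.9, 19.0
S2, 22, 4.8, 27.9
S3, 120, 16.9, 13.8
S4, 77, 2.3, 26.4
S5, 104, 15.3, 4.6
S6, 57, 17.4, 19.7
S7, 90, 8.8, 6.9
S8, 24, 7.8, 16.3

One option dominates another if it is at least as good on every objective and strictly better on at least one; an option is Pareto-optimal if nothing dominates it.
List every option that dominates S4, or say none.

S1: fees 35≤77, expected return 12.9≥2.3, volatility 19.0≤26.4 — dominates S4.
S6: fees 57≤77, expected return 17.4≥2.3, volatility 19.7≤26.4 — dominates S4.
S8: fees 24≤77, expected return 7.8≥2.3, volatility 16.3≤26.4 — dominates S4.
Others (S2, S3, S5, S7) are each worse than S4 on at least one objective.

S1, S6, S8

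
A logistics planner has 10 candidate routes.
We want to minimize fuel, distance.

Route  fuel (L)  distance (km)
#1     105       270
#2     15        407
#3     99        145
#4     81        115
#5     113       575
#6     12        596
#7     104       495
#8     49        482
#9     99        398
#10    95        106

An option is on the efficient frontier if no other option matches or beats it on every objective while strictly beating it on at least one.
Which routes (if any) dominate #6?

none

#1: worse on fuel (105 vs 12).
#2: worse on fuel (15 vs 12).
#3: worse on fuel (99 vs 12).
#4: worse on fuel (81 vs 12).
#5: worse on fuel (113 vs 12).
#7: worse on fuel (104 vs 12).
#8: worse on fuel (49 vs 12).
#9: worse on fuel (99 vs 12).
#10: worse on fuel (95 vs 12).
No option dominates #6.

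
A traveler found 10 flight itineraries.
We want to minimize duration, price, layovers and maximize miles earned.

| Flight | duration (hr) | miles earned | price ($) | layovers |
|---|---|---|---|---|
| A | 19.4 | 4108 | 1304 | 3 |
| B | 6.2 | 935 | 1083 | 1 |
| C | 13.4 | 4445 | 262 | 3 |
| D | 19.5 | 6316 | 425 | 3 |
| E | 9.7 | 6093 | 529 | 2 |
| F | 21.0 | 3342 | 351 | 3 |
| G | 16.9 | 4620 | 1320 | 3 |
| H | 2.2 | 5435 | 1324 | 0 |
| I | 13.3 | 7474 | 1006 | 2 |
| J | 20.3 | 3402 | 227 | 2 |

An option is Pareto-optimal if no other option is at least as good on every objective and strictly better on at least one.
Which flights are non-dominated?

A: dominated by C (duration 13.4≤19.4, miles earned 4445≥4108, price 262≤1304, layovers 3≤3).
B: not dominated.
C: not dominated.
D: not dominated.
E: not dominated.
F: dominated by C (duration 13.4≤21.0, miles earned 4445≥3342, price 262≤351, layovers 3≤3).
G: dominated by E (duration 9.7≤16.9, miles earned 6093≥4620, price 529≤1320, layovers 2≤3).
H: not dominated (best duration).
I: not dominated (best miles earned).
J: not dominated (best price).

B, C, D, E, H, I, J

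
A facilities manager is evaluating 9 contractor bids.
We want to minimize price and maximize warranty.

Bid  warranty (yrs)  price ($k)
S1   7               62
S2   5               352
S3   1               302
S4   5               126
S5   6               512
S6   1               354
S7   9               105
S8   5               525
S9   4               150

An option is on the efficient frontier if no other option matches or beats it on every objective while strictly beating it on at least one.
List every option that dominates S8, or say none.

S1, S2, S4, S5, S7

S1: warranty 7≥5, price 62≤525 — dominates S8.
S2: warranty 5≥5, price 352≤525 — dominates S8.
S4: warranty 5≥5, price 126≤525 — dominates S8.
S5: warranty 6≥5, price 512≤525 — dominates S8.
S7: warranty 9≥5, price 105≤525 — dominates S8.
Others (S3, S6, S9) are each worse than S8 on at least one objective.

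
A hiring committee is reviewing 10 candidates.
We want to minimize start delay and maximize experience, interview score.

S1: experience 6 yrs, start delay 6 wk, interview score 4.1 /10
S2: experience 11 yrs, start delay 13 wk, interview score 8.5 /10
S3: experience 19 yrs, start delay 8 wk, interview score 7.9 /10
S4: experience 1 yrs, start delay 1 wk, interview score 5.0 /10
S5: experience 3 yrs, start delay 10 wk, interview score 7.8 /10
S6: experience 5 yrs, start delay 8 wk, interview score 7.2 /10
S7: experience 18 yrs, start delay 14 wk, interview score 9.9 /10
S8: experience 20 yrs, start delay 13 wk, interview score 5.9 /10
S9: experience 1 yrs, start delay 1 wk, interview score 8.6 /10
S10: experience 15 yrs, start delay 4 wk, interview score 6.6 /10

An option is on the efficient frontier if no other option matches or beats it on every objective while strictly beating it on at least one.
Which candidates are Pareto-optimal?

S2, S3, S7, S8, S9, S10

S1: dominated by S10 (experience 15≥6, start delay 4≤6, interview score 6.6≥4.1).
S2: not dominated.
S3: not dominated.
S4: dominated by S9 (experience 1≥1, start delay 1≤1, interview score 8.6≥5.0).
S5: dominated by S3 (experience 19≥3, start delay 8≤10, interview score 7.9≥7.8).
S6: dominated by S3 (experience 19≥5, start delay 8≤8, interview score 7.9≥7.2).
S7: not dominated (best interview score).
S8: not dominated (best experience).
S9: not dominated.
S10: not dominated.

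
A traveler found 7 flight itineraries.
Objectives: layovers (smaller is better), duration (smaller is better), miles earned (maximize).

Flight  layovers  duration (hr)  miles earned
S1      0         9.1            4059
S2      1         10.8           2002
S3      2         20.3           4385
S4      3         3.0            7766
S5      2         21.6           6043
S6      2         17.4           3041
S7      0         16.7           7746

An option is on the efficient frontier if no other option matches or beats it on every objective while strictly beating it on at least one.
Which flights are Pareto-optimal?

S1: not dominated.
S2: dominated by S1 (layovers 0≤1, duration 9.1≤10.8, miles earned 4059≥2002).
S3: dominated by S7 (layovers 0≤2, duration 16.7≤20.3, miles earned 7746≥4385).
S4: not dominated (best duration).
S5: dominated by S7 (layovers 0≤2, duration 16.7≤21.6, miles earned 7746≥6043).
S6: dominated by S1 (layovers 0≤2, duration 9.1≤17.4, miles earned 4059≥3041).
S7: not dominated.

S1, S4, S7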